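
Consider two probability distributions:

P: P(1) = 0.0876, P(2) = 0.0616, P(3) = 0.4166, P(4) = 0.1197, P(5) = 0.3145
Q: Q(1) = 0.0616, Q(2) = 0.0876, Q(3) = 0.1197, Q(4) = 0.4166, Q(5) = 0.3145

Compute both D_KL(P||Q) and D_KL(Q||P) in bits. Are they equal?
D_KL(P||Q) = 0.5474 bits, D_KL(Q||P) = 0.5474 bits. Yes, in this case they are equal (although KL divergence is not symmetric in general).

D_KL(P||Q) = Σ P(x) log₂(P(x)/Q(x))

Computing term by term:
  P(1)·log₂(P(1)/Q(1)) = 0.0876·log₂(0.0876/0.0616) = 0.04450
  P(2)·log₂(P(2)/Q(2)) = 0.0616·log₂(0.0616/0.0876) = -0.03129
  P(3)·log₂(P(3)/Q(3)) = 0.4166·log₂(0.4166/0.1197) = 0.74956
  P(4)·log₂(P(4)/Q(4)) = 0.1197·log₂(0.1197/0.4166) = -0.21537
  P(5)·log₂(P(5)/Q(5)) = 0.3145·log₂(0.3145/0.3145) = 0.00000

D_KL(P||Q) = 0.04450 - 0.03129 + 0.74956 - 0.21537 + 0.00000 = 0.54740 ≈ 0.5474 bits

D_KL(Q||P) = Σ Q(x) log₂(Q(x)/P(x))

Computing term by term:
  Q(1)·log₂(Q(1)/P(1)) = 0.0616·log₂(0.0616/0.0876) = -0.03129
  Q(2)·log₂(Q(2)/P(2)) = 0.0876·log₂(0.0876/0.0616) = 0.04450
  Q(3)·log₂(Q(3)/P(3)) = 0.1197·log₂(0.1197/0.4166) = -0.21537
  Q(4)·log₂(Q(4)/P(4)) = 0.4166·log₂(0.4166/0.1197) = 0.74956
  Q(5)·log₂(Q(5)/P(5)) = 0.3145·log₂(0.3145/0.3145) = 0.00000

D_KL(Q||P) = -0.03129 + 0.04450 - 0.21537 + 0.74956 + 0.00000 = 0.54740 ≈ 0.5474 bits

These ARE equal here. Q is P with outcomes relabeled (Q(1) = P(2), Q(2) = P(1), Q(3) = P(4), Q(4) = P(3)) by a relabeling that is its own inverse, so the two sums contain exactly the same terms in a different order. This is a special case — KL divergence is not symmetric in general: D_KL(P||Q) ≠ D_KL(Q||P) for most P, Q.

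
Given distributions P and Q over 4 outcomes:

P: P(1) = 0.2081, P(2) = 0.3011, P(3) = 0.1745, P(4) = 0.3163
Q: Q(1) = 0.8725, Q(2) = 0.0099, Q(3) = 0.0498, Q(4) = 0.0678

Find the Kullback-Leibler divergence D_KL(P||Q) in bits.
2.0716 bits

D_KL(P||Q) = Σ P(x) log₂(P(x)/Q(x))

Computing term by term:
  P(1)·log₂(P(1)/Q(1)) = 0.2081·log₂(0.2081/0.8725) = -0.43033
  P(2)·log₂(P(2)/Q(2)) = 0.3011·log₂(0.3011/0.0099) = 1.48342
  P(3)·log₂(P(3)/Q(3)) = 0.1745·log₂(0.1745/0.0498) = 0.31567
  P(4)·log₂(P(4)/Q(4)) = 0.3163·log₂(0.3163/0.0678) = 0.70280

D_KL(P||Q) = -0.43033 + 1.48342 + 0.31567 + 0.70280 = 2.07156 ≈ 2.0716 bits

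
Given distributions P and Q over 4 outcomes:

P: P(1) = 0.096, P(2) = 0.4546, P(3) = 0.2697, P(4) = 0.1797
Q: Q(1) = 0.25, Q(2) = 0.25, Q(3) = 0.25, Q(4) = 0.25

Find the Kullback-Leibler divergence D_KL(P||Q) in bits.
0.2035 bits

D_KL(P||Q) = Σ P(x) log₂(P(x)/Q(x))

Computing term by term:
  P(1)·log₂(P(1)/Q(1)) = 0.096·log₂(0.096/0.25) = -0.13256
  P(2)·log₂(P(2)/Q(2)) = 0.4546·log₂(0.4546/0.25) = 0.39217
  P(3)·log₂(P(3)/Q(3)) = 0.2697·log₂(0.2697/0.25) = 0.02951
  P(4)·log₂(P(4)/Q(4)) = 0.1797·log₂(0.1797/0.25) = -0.08560

D_KL(P||Q) = -0.13256 + 0.39217 + 0.02951 - 0.08560 = 0.20352 ≈ 0.2035 bits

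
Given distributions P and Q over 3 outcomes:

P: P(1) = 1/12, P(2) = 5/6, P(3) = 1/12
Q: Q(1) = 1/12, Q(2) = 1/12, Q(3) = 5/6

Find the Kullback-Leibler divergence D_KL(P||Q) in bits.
2.4914 bits

D_KL(P||Q) = Σ P(x) log₂(P(x)/Q(x))

Computing term by term:
  P(1)·log₂(P(1)/Q(1)) = (1/12)·log₂((1/12)/(1/12)) = 0.00000
  P(2)·log₂(P(2)/Q(2)) = (5/6)·log₂((5/6)/(1/12)) = 2.76827
  P(3)·log₂(P(3)/Q(3)) = (1/12)·log₂((1/12)/(5/6)) = -0.27683

D_KL(P||Q) = 0.00000 + 2.76827 - 0.27683 = 2.49144 ≈ 2.4914 bits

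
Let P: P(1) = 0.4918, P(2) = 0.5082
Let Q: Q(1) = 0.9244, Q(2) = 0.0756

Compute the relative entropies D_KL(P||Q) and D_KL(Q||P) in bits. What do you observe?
D_KL(P||Q) = 0.9493 bits, D_KL(Q||P) = 0.6338 bits. The two directions give different values (D_KL(P||Q) exceeds D_KL(Q||P) by 0.3155 bits): KL divergence is asymmetric.

D_KL(P||Q) = Σ P(x) log₂(P(x)/Q(x))

Computing term by term:
  P(1)·log₂(P(1)/Q(1)) = 0.4918·log₂(0.4918/0.9244) = -0.44776
  P(2)·log₂(P(2)/Q(2)) = 0.5082·log₂(0.5082/0.0756) = 1.39701

D_KL(P||Q) = -0.44776 + 1.39701 = 0.94925 ≈ 0.9493 bits

D_KL(Q||P) = Σ Q(x) log₂(Q(x)/P(x))

Computing term by term:
  Q(1)·log₂(Q(1)/P(1)) = 0.9244·log₂(0.9244/0.4918) = 0.84162
  Q(2)·log₂(Q(2)/P(2)) = 0.0756·log₂(0.0756/0.5082) = -0.20782

D_KL(Q||P) = 0.84162 - 0.20782 = 0.63380 ≈ 0.6338 bits

These are NOT equal (difference: 0.3155 bits). KL divergence is asymmetric: D_KL(P||Q) ≠ D_KL(Q||P) in general.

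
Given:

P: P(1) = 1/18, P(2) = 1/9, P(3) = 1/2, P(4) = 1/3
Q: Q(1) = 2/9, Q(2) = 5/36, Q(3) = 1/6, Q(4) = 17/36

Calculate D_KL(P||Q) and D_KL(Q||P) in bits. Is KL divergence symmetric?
D_KL(P||Q) = 0.4781 bits, D_KL(Q||P) = 0.4623 bits. No, KL divergence is not symmetric.

D_KL(P||Q) = Σ P(x) log₂(P(x)/Q(x))

Computing term by term:
  P(1)·log₂(P(1)/Q(1)) = (1/18)·log₂((1/18)/(2/9)) = -0.11111
  P(2)·log₂(P(2)/Q(2)) = (1/9)·log₂((1/9)/(5/36)) = -0.03577
  P(3)·log₂(P(3)/Q(3)) = (1/2)·log₂((1/2)/(1/6)) = 0.79248
  P(4)·log₂(P(4)/Q(4)) = (1/3)·log₂((1/3)/(17/36)) = -0.16750

D_KL(P||Q) = -0.11111 - 0.03577 + 0.79248 - 0.16750 = 0.47810 ≈ 0.4781 bits

D_KL(Q||P) = Σ Q(x) log₂(Q(x)/P(x))

Computing term by term:
  Q(1)·log₂(Q(1)/P(1)) = (2/9)·log₂((2/9)/(1/18)) = 0.44444
  Q(2)·log₂(Q(2)/P(2)) = (5/36)·log₂((5/36)/(1/9)) = 0.04471
  Q(3)·log₂(Q(3)/P(3)) = (1/6)·log₂((1/6)/(1/2)) = -0.26416
  Q(4)·log₂(Q(4)/P(4)) = (17/36)·log₂((17/36)/(1/3)) = 0.23729

D_KL(Q||P) = 0.44444 + 0.04471 - 0.26416 + 0.23729 = 0.46228 ≈ 0.4623 bits

These are NOT equal (difference: 0.0158 bits). KL divergence is asymmetric: D_KL(P||Q) ≠ D_KL(Q||P) in general.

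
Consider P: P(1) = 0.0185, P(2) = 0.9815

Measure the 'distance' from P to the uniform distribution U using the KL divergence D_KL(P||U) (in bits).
0.8671 bits

U(i) = 1/2 for all i

D_KL(P||U) = Σ P(x) log₂(P(x) / (1/2))
           = Σ P(x) log₂(P(x)) + log₂(2)
           = log₂(2) - H(P)

H(P) = -Σ P(x) log₂(P(x)):
  -P(1)·log₂(P(1)) = -(0.0185)·log₂(0.0185) = 0.10649
  -P(2)·log₂(P(2)) = -(0.9815)·log₂(0.9815) = 0.02644
H(P) = 0.10649 + 0.02644 = 0.13293 bits

log₂(2) = 1.00000 bits

D_KL(P||U) = 1.00000 - 0.13293 = 0.86707 ≈ 0.8671 bits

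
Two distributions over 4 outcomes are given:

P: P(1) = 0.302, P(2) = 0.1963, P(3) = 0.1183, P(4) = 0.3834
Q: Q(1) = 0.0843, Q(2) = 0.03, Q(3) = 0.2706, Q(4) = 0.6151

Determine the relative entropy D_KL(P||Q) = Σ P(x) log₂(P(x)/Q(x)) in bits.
0.6853 bits

D_KL(P||Q) = Σ P(x) log₂(P(x)/Q(x))

Computing term by term:
  P(1)·log₂(P(1)/Q(1)) = 0.302·log₂(0.302/0.0843) = 0.55597
  P(2)·log₂(P(2)/Q(2)) = 0.1963·log₂(0.1963/0.03) = 0.53198
  P(3)·log₂(P(3)/Q(3)) = 0.1183·log₂(0.1183/0.2706) = -0.14122
  P(4)·log₂(P(4)/Q(4)) = 0.3834·log₂(0.3834/0.6151) = -0.26147

D_KL(P||Q) = 0.55597 + 0.53198 - 0.14122 - 0.26147 = 0.68526 ≈ 0.6853 bits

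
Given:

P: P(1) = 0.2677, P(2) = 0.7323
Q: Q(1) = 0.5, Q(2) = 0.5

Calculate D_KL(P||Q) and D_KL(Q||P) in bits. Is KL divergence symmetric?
D_KL(P||Q) = 0.1619 bits, D_KL(Q||P) = 0.1754 bits. No, KL divergence is not symmetric.

D_KL(P||Q) = Σ P(x) log₂(P(x)/Q(x))

Computing term by term:
  P(1)·log₂(P(1)/Q(1)) = 0.2677·log₂(0.2677/0.5) = -0.24128
  P(2)·log₂(P(2)/Q(2)) = 0.7323·log₂(0.7323/0.5) = 0.40314

D_KL(P||Q) = -0.24128 + 0.40314 = 0.16186 ≈ 0.1619 bits

D_KL(Q||P) = Σ Q(x) log₂(Q(x)/P(x))

Computing term by term:
  Q(1)·log₂(Q(1)/P(1)) = 0.5·log₂(0.5/0.2677) = 0.45066
  Q(2)·log₂(Q(2)/P(2)) = 0.5·log₂(0.5/0.7323) = -0.27525

D_KL(Q||P) = 0.45066 - 0.27525 = 0.17541 ≈ 0.1754 bits

These are NOT equal (difference: 0.0135 bits). KL divergence is asymmetric: D_KL(P||Q) ≠ D_KL(Q||P) in general.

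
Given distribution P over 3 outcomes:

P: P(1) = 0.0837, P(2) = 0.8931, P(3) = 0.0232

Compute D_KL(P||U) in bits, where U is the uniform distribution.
1.0138 bits

U(i) = 1/3 for all i

D_KL(P||U) = Σ P(x) log₂(P(x) / (1/3))
           = Σ P(x) log₂(P(x)) + log₂(3)
           = log₂(3) - H(P)

H(P) = -Σ P(x) log₂(P(x)):
  -P(1)·log₂(P(1)) = -(0.0837)·log₂(0.0837) = 0.29953
  -P(2)·log₂(P(2)) = -(0.8931)·log₂(0.8931) = 0.14567
  -P(3)·log₂(P(3)) = -(0.0232)·log₂(0.0232) = 0.12597
H(P) = 0.29953 + 0.14567 + 0.12597 = 0.57117 bits

log₂(3) = 1.58496 bits

D_KL(P||U) = 1.58496 - 0.57117 = 1.01379 ≈ 1.0138 bits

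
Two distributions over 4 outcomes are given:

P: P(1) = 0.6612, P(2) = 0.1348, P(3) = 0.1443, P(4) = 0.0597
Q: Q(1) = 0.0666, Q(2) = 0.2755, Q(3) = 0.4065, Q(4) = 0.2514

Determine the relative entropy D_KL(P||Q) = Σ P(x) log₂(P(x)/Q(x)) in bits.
1.7111 bits

D_KL(P||Q) = Σ P(x) log₂(P(x)/Q(x))

Computing term by term:
  P(1)·log₂(P(1)/Q(1)) = 0.6612·log₂(0.6612/0.0666) = 2.18956
  P(2)·log₂(P(2)/Q(2)) = 0.1348·log₂(0.1348/0.2755) = -0.13901
  P(3)·log₂(P(3)/Q(3)) = 0.1443·log₂(0.1443/0.4065) = -0.21561
  P(4)·log₂(P(4)/Q(4)) = 0.0597·log₂(0.0597/0.2514) = -0.12383

D_KL(P||Q) = 2.18956 - 0.13901 - 0.21561 - 0.12383 = 1.71111 ≈ 1.7111 bits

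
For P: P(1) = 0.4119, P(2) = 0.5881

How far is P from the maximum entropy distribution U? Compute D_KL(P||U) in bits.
0.0225 bits

U(i) = 1/2 for all i

D_KL(P||U) = Σ P(x) log₂(P(x) / (1/2))
           = Σ P(x) log₂(P(x)) + log₂(2)
           = log₂(2) - H(P)

H(P) = -Σ P(x) log₂(P(x)):
  -P(1)·log₂(P(1)) = -(0.4119)·log₂(0.4119) = 0.52708
  -P(2)·log₂(P(2)) = -(0.5881)·log₂(0.5881) = 0.45041
H(P) = 0.52708 + 0.45041 = 0.97749 bits

log₂(2) = 1.00000 bits

D_KL(P||U) = 1.00000 - 0.97749 = 0.02251 ≈ 0.0225 bits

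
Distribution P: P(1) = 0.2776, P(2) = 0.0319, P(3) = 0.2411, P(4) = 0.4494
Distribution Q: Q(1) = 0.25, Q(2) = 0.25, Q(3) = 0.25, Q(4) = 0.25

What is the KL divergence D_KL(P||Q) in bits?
0.3148 bits

D_KL(P||Q) = Σ P(x) log₂(P(x)/Q(x))

Computing term by term:
  P(1)·log₂(P(1)/Q(1)) = 0.2776·log₂(0.2776/0.25) = 0.04194
  P(2)·log₂(P(2)/Q(2)) = 0.0319·log₂(0.0319/0.25) = -0.09475
  P(3)·log₂(P(3)/Q(3)) = 0.2411·log₂(0.2411/0.25) = -0.01261
  P(4)·log₂(P(4)/Q(4)) = 0.4494·log₂(0.4494/0.25) = 0.38022

D_KL(P||Q) = 0.04194 - 0.09475 - 0.01261 + 0.38022 = 0.31480 ≈ 0.3148 bits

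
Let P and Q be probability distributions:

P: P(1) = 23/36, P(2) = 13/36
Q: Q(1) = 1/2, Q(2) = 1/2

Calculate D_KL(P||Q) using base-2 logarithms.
0.0564 bits

D_KL(P||Q) = Σ P(x) log₂(P(x)/Q(x))

Computing term by term:
  P(1)·log₂(P(1)/Q(1)) = (23/36)·log₂((23/36)/(1/2)) = 0.22593
  P(2)·log₂(P(2)/Q(2)) = (13/36)·log₂((13/36)/(1/2)) = -0.16954

D_KL(P||Q) = 0.22593 - 0.16954 = 0.05639 ≈ 0.0564 bits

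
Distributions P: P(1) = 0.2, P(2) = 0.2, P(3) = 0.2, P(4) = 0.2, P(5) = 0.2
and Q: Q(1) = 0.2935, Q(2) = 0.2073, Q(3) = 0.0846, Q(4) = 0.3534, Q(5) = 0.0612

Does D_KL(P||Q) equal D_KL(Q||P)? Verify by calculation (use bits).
D_KL(P||Q) = 0.3047 bits, D_KL(Q||P) = 0.2538 bits. No — D_KL(P||Q) ≠ D_KL(Q||P) for this pair.

D_KL(P||Q) = Σ P(x) log₂(P(x)/Q(x))

Computing term by term:
  P(1)·log₂(P(1)/Q(1)) = 0.2·log₂(0.2/0.2935) = -0.11067
  P(2)·log₂(P(2)/Q(2)) = 0.2·log₂(0.2/0.2073) = -0.01034
  P(3)·log₂(P(3)/Q(3)) = 0.2·log₂(0.2/0.0846) = 0.24825
  P(4)·log₂(P(4)/Q(4)) = 0.2·log₂(0.2/0.3534) = -0.16426
  P(5)·log₂(P(5)/Q(5)) = 0.2·log₂(0.2/0.0612) = 0.34168

D_KL(P||Q) = -0.11067 - 0.01034 + 0.24825 - 0.16426 + 0.34168 = 0.30466 ≈ 0.3047 bits

D_KL(Q||P) = Σ Q(x) log₂(Q(x)/P(x))

Computing term by term:
  Q(1)·log₂(Q(1)/P(1)) = 0.2935·log₂(0.2935/0.2) = 0.16241
  Q(2)·log₂(Q(2)/P(2)) = 0.2073·log₂(0.2073/0.2) = 0.01072
  Q(3)·log₂(Q(3)/P(3)) = 0.0846·log₂(0.0846/0.2) = -0.10501
  Q(4)·log₂(Q(4)/P(4)) = 0.3534·log₂(0.3534/0.2) = 0.29025
  Q(5)·log₂(Q(5)/P(5)) = 0.0612·log₂(0.0612/0.2) = -0.10455

D_KL(Q||P) = 0.16241 + 0.01072 - 0.10501 + 0.29025 - 0.10455 = 0.25382 ≈ 0.2538 bits

These are NOT equal (difference: 0.0509 bits). KL divergence is asymmetric: D_KL(P||Q) ≠ D_KL(Q||P) in general.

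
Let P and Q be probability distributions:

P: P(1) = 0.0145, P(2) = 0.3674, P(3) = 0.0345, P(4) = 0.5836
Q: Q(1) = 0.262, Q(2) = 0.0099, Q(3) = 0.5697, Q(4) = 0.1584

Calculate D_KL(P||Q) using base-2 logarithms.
2.8134 bits

D_KL(P||Q) = Σ P(x) log₂(P(x)/Q(x))

Computing term by term:
  P(1)·log₂(P(1)/Q(1)) = 0.0145·log₂(0.0145/0.262) = -0.06054
  P(2)·log₂(P(2)/Q(2)) = 0.3674·log₂(0.3674/0.0099) = 1.91554
  P(3)·log₂(P(3)/Q(3)) = 0.0345·log₂(0.0345/0.5697) = -0.13957
  P(4)·log₂(P(4)/Q(4)) = 0.5836·log₂(0.5836/0.1584) = 1.09799

D_KL(P||Q) = -0.06054 + 1.91554 - 0.13957 + 1.09799 = 2.81342 ≈ 2.8134 bits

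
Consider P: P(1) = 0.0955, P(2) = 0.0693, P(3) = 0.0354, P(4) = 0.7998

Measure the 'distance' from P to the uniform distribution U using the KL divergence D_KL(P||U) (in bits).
0.9811 bits

U(i) = 1/4 for all i

D_KL(P||U) = Σ P(x) log₂(P(x) / (1/4))
           = Σ P(x) log₂(P(x)) + log₂(4)
           = log₂(4) - H(P)

H(P) = -Σ P(x) log₂(P(x)):
  -P(1)·log₂(P(1)) = -(0.0955)·log₂(0.0955) = 0.32359
  -P(2)·log₂(P(2)) = -(0.0693)·log₂(0.0693) = 0.26687
  -P(3)·log₂(P(3)) = -(0.0354)·log₂(0.0354) = 0.17063
  -P(4)·log₂(P(4)) = -(0.7998)·log₂(0.7998) = 0.25777
H(P) = 0.32359 + 0.26687 + 0.17063 + 0.25777 = 1.01886 bits

log₂(4) = 2.00000 bits

D_KL(P||U) = 2.00000 - 1.01886 = 0.98114 ≈ 0.9811 bits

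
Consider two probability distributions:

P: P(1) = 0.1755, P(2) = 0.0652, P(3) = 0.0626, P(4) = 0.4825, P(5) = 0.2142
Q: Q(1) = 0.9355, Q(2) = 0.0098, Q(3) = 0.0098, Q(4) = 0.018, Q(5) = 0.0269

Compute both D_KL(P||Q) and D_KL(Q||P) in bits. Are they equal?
D_KL(P||Q) = 2.8524 bits, D_KL(Q||P) = 2.0396 bits. No, they are not equal.

D_KL(P||Q) = Σ P(x) log₂(P(x)/Q(x))

Computing term by term:
  P(1)·log₂(P(1)/Q(1)) = 0.1755·log₂(0.1755/0.9355) = -0.42370
  P(2)·log₂(P(2)/Q(2)) = 0.0652·log₂(0.0652/0.0098) = 0.17826
  P(3)·log₂(P(3)/Q(3)) = 0.0626·log₂(0.0626/0.0098) = 0.16747
  P(4)·log₂(P(4)/Q(4)) = 0.4825·log₂(0.4825/0.018) = 2.28920
  P(5)·log₂(P(5)/Q(5)) = 0.2142·log₂(0.2142/0.0269) = 0.64116

D_KL(P||Q) = -0.42370 + 0.17826 + 0.16747 + 2.28920 + 0.64116 = 2.85239 ≈ 2.8524 bits

D_KL(Q||P) = Σ Q(x) log₂(Q(x)/P(x))

Computing term by term:
  Q(1)·log₂(Q(1)/P(1)) = 0.9355·log₂(0.9355/0.1755) = 2.25855
  Q(2)·log₂(Q(2)/P(2)) = 0.0098·log₂(0.0098/0.0652) = -0.02679
  Q(3)·log₂(Q(3)/P(3)) = 0.0098·log₂(0.0098/0.0626) = -0.02622
  Q(4)·log₂(Q(4)/P(4)) = 0.018·log₂(0.018/0.4825) = -0.08540
  Q(5)·log₂(Q(5)/P(5)) = 0.0269·log₂(0.0269/0.2142) = -0.08052

D_KL(Q||P) = 2.25855 - 0.02679 - 0.02622 - 0.08540 - 0.08052 = 2.03962 ≈ 2.0396 bits

These are NOT equal (difference: 0.8128 bits). KL divergence is asymmetric: D_KL(P||Q) ≠ D_KL(Q||P) in general.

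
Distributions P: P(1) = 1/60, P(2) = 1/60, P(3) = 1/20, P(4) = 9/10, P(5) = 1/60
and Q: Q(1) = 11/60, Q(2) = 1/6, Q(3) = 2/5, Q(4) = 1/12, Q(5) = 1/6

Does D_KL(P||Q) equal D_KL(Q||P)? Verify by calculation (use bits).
D_KL(P||Q) = 2.7713 bits, D_KL(Q||P) = 2.6555 bits. No — D_KL(P||Q) ≠ D_KL(Q||P) for this pair.

D_KL(P||Q) = Σ P(x) log₂(P(x)/Q(x))

Computing term by term:
  P(1)·log₂(P(1)/Q(1)) = (1/60)·log₂((1/60)/(11/60)) = -0.05766
  P(2)·log₂(P(2)/Q(2)) = (1/60)·log₂((1/60)/(1/6)) = -0.05537
  P(3)·log₂(P(3)/Q(3)) = (1/20)·log₂((1/20)/(2/5)) = -0.15000
  P(4)·log₂(P(4)/Q(4)) = (9/10)·log₂((9/10)/(1/12)) = 3.08966
  P(5)·log₂(P(5)/Q(5)) = (1/60)·log₂((1/60)/(1/6)) = -0.05537

D_KL(P||Q) = -0.05766 - 0.05537 - 0.15000 + 3.08966 - 0.05537 = 2.77126 ≈ 2.7713 bits

D_KL(Q||P) = Σ Q(x) log₂(Q(x)/P(x))

Computing term by term:
  Q(1)·log₂(Q(1)/P(1)) = (11/60)·log₂((11/60)/(1/60)) = 0.63423
  Q(2)·log₂(Q(2)/P(2)) = (1/6)·log₂((1/6)/(1/60)) = 0.55365
  Q(3)·log₂(Q(3)/P(3)) = (2/5)·log₂((2/5)/(1/20)) = 1.20000
  Q(4)·log₂(Q(4)/P(4)) = (1/12)·log₂((1/12)/(9/10)) = -0.28608
  Q(5)·log₂(Q(5)/P(5)) = (1/6)·log₂((1/6)/(1/60)) = 0.55365

D_KL(Q||P) = 0.63423 + 0.55365 + 1.20000 - 0.28608 + 0.55365 = 2.65545 ≈ 2.6555 bits

These are NOT equal (difference: 0.1158 bits). KL divergence is asymmetric: D_KL(P||Q) ≠ D_KL(Q||P) in general.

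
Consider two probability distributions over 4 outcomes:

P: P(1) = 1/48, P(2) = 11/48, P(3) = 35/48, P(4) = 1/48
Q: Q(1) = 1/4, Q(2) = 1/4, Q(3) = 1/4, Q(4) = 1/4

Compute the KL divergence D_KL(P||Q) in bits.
0.9479 bits

D_KL(P||Q) = Σ P(x) log₂(P(x)/Q(x))

Computing term by term:
  P(1)·log₂(P(1)/Q(1)) = (1/48)·log₂((1/48)/(1/4)) = -0.07469
  P(2)·log₂(P(2)/Q(2)) = (11/48)·log₂((11/48)/(1/4)) = -0.02877
  P(3)·log₂(P(3)/Q(3)) = (35/48)·log₂((35/48)/(1/4)) = 1.12607
  P(4)·log₂(P(4)/Q(4)) = (1/48)·log₂((1/48)/(1/4)) = -0.07469

D_KL(P||Q) = -0.07469 - 0.02877 + 1.12607 - 0.07469 = 0.94792 ≈ 0.9479 bits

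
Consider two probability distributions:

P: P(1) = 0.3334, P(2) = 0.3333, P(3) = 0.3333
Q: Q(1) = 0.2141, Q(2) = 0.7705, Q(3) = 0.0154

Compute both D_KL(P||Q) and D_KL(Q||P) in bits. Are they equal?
D_KL(P||Q) = 1.2885 bits, D_KL(Q||P) = 0.7264 bits. No, they are not equal.

D_KL(P||Q) = Σ P(x) log₂(P(x)/Q(x))

Computing term by term:
  P(1)·log₂(P(1)/Q(1)) = 0.3334·log₂(0.3334/0.2141) = 0.21303
  P(2)·log₂(P(2)/Q(2)) = 0.3333·log₂(0.3333/0.7705) = -0.40295
  P(3)·log₂(P(3)/Q(3)) = 0.3333·log₂(0.3333/0.0154) = 1.47846

D_KL(P||Q) = 0.21303 - 0.40295 + 1.47846 = 1.28854 ≈ 1.2885 bits

D_KL(Q||P) = Σ Q(x) log₂(Q(x)/P(x))

Computing term by term:
  Q(1)·log₂(Q(1)/P(1)) = 0.2141·log₂(0.2141/0.3334) = -0.13680
  Q(2)·log₂(Q(2)/P(2)) = 0.7705·log₂(0.7705/0.3333) = 0.93151
  Q(3)·log₂(Q(3)/P(3)) = 0.0154·log₂(0.0154/0.3333) = -0.06831

D_KL(Q||P) = -0.13680 + 0.93151 - 0.06831 = 0.72640 ≈ 0.7264 bits

These are NOT equal (difference: 0.5621 bits). KL divergence is asymmetric: D_KL(P||Q) ≠ D_KL(Q||P) in general.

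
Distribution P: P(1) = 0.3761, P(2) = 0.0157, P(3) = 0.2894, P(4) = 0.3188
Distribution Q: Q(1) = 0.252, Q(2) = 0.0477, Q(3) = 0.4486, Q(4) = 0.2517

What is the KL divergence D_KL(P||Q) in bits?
0.1178 bits

D_KL(P||Q) = Σ P(x) log₂(P(x)/Q(x))

Computing term by term:
  P(1)·log₂(P(1)/Q(1)) = 0.3761·log₂(0.3761/0.252) = 0.21727
  P(2)·log₂(P(2)/Q(2)) = 0.0157·log₂(0.0157/0.0477) = -0.02517
  P(3)·log₂(P(3)/Q(3)) = 0.2894·log₂(0.2894/0.4486) = -0.18301
  P(4)·log₂(P(4)/Q(4)) = 0.3188·log₂(0.3188/0.2517) = 0.10869

D_KL(P||Q) = 0.21727 - 0.02517 - 0.18301 + 0.10869 = 0.11778 ≈ 0.1178 bits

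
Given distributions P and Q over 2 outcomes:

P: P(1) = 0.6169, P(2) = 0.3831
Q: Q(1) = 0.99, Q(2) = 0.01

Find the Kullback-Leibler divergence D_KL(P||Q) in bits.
1.5940 bits

D_KL(P||Q) = Σ P(x) log₂(P(x)/Q(x))

Computing term by term:
  P(1)·log₂(P(1)/Q(1)) = 0.6169·log₂(0.6169/0.99) = -0.42097
  P(2)·log₂(P(2)/Q(2)) = 0.3831·log₂(0.3831/0.01) = 2.01497

D_KL(P||Q) = -0.42097 + 2.01497 = 1.59400 ≈ 1.5940 bits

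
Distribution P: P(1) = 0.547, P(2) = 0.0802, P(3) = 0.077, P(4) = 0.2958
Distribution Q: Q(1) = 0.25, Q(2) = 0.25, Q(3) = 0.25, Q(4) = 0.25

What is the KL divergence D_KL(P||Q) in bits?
0.4273 bits

D_KL(P||Q) = Σ P(x) log₂(P(x)/Q(x))

Computing term by term:
  P(1)·log₂(P(1)/Q(1)) = 0.547·log₂(0.547/0.25) = 0.61790
  P(2)·log₂(P(2)/Q(2)) = 0.0802·log₂(0.0802/0.25) = -0.13155
  P(3)·log₂(P(3)/Q(3)) = 0.077·log₂(0.077/0.25) = -0.13082
  P(4)·log₂(P(4)/Q(4)) = 0.2958·log₂(0.2958/0.25) = 0.07179

D_KL(P||Q) = 0.61790 - 0.13155 - 0.13082 + 0.07179 = 0.42732 ≈ 0.4273 bits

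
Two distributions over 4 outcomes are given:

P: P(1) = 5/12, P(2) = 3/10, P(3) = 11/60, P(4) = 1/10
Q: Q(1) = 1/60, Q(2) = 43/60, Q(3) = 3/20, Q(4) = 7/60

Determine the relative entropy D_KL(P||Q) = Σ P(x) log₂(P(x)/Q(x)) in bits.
1.5889 bits

D_KL(P||Q) = Σ P(x) log₂(P(x)/Q(x))

Computing term by term:
  P(1)·log₂(P(1)/Q(1)) = (5/12)·log₂((5/12)/(1/60)) = 1.93494
  P(2)·log₂(P(2)/Q(2)) = (3/10)·log₂((3/10)/(43/60)) = -0.37690
  P(3)·log₂(P(3)/Q(3)) = (11/60)·log₂((11/60)/(3/20)) = 0.05308
  P(4)·log₂(P(4)/Q(4)) = (1/10)·log₂((1/10)/(7/60)) = -0.02224

D_KL(P||Q) = 1.93494 - 0.37690 + 0.05308 - 0.02224 = 1.58888 ≈ 1.5889 bits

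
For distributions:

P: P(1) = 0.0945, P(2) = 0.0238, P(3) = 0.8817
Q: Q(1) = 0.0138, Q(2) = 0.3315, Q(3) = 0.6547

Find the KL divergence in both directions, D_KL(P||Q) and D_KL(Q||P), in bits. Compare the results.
D_KL(P||Q) = 0.5505 bits, D_KL(Q||P) = 0.9402 bits. D_KL(Q||P) is larger than D_KL(P||Q) by 0.3897 bits; the two directions differ.

D_KL(P||Q) = Σ P(x) log₂(P(x)/Q(x))

Computing term by term:
  P(1)·log₂(P(1)/Q(1)) = 0.0945·log₂(0.0945/0.0138) = 0.26230
  P(2)·log₂(P(2)/Q(2)) = 0.0238·log₂(0.0238/0.3315) = -0.09044
  P(3)·log₂(P(3)/Q(3)) = 0.8817·log₂(0.8817/0.6547) = 0.37865

D_KL(P||Q) = 0.26230 - 0.09044 + 0.37865 = 0.55051 ≈ 0.5505 bits

D_KL(Q||P) = Σ Q(x) log₂(Q(x)/P(x))

Computing term by term:
  Q(1)·log₂(Q(1)/P(1)) = 0.0138·log₂(0.0138/0.0945) = -0.03830
  Q(2)·log₂(Q(2)/P(2)) = 0.3315·log₂(0.3315/0.0238) = 1.25969
  Q(3)·log₂(Q(3)/P(3)) = 0.6547·log₂(0.6547/0.8817) = -0.28116

D_KL(Q||P) = -0.03830 + 1.25969 - 0.28116 = 0.94023 ≈ 0.9402 bits

These are NOT equal (difference: 0.3897 bits). KL divergence is asymmetric: D_KL(P||Q) ≠ D_KL(Q||P) in general.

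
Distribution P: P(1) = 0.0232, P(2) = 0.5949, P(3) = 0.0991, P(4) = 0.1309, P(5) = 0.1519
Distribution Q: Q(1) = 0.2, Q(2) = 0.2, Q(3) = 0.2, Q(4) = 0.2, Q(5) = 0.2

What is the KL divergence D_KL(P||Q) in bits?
0.6227 bits

D_KL(P||Q) = Σ P(x) log₂(P(x)/Q(x))

Computing term by term:
  P(1)·log₂(P(1)/Q(1)) = 0.0232·log₂(0.0232/0.2) = -0.07210
  P(2)·log₂(P(2)/Q(2)) = 0.5949·log₂(0.5949/0.2) = 0.93557
  P(3)·log₂(P(3)/Q(3)) = 0.0991·log₂(0.0991/0.2) = -0.10039
  P(4)·log₂(P(4)/Q(4)) = 0.1309·log₂(0.1309/0.2) = -0.08005
  P(5)·log₂(P(5)/Q(5)) = 0.1519·log₂(0.1519/0.2) = -0.06029

D_KL(P||Q) = -0.07210 + 0.93557 - 0.10039 - 0.08005 - 0.06029 = 0.62274 ≈ 0.6227 bits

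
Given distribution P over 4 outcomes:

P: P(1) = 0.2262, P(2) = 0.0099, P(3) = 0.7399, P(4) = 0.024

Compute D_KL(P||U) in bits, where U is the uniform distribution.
0.9983 bits

U(i) = 1/4 for all i

D_KL(P||U) = Σ P(x) log₂(P(x) / (1/4))
           = Σ P(x) log₂(P(x)) + log₂(4)
           = log₂(4) - H(P)

H(P) = -Σ P(x) log₂(P(x)):
  -P(1)·log₂(P(1)) = -(0.2262)·log₂(0.2262) = 0.48505
  -P(2)·log₂(P(2)) = -(0.0099)·log₂(0.0099) = 0.06592
  -P(3)·log₂(P(3)) = -(0.7399)·log₂(0.7399) = 0.32156
  -P(4)·log₂(P(4)) = -(0.024)·log₂(0.024) = 0.12914
H(P) = 0.48505 + 0.06592 + 0.32156 + 0.12914 = 1.00167 bits

log₂(4) = 2.00000 bits

D_KL(P||U) = 2.00000 - 1.00167 = 0.99833 ≈ 0.9983 bits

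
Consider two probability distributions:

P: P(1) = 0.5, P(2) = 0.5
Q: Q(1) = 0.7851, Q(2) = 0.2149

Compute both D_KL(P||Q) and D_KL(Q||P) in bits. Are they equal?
D_KL(P||Q) = 0.2837 bits, D_KL(Q||P) = 0.2493 bits. No, they are not equal.

D_KL(P||Q) = Σ P(x) log₂(P(x)/Q(x))

Computing term by term:
  P(1)·log₂(P(1)/Q(1)) = 0.5·log₂(0.5/0.7851) = -0.32547
  P(2)·log₂(P(2)/Q(2)) = 0.5·log₂(0.5/0.2149) = 0.60913

D_KL(P||Q) = -0.32547 + 0.60913 = 0.28366 ≈ 0.2837 bits

D_KL(Q||P) = Σ Q(x) log₂(Q(x)/P(x))

Computing term by term:
  Q(1)·log₂(Q(1)/P(1)) = 0.7851·log₂(0.7851/0.5) = 0.51106
  Q(2)·log₂(Q(2)/P(2)) = 0.2149·log₂(0.2149/0.5) = -0.26180

D_KL(Q||P) = 0.51106 - 0.26180 = 0.24926 ≈ 0.2493 bits

These are NOT equal (difference: 0.0344 bits). KL divergence is asymmetric: D_KL(P||Q) ≠ D_KL(Q||P) in general.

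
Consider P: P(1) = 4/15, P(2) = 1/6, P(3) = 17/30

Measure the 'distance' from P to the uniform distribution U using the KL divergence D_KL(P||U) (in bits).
0.1813 bits

U(i) = 1/3 for all i

D_KL(P||U) = Σ P(x) log₂(P(x) / (1/3))
           = Σ P(x) log₂(P(x)) + log₂(3)
           = log₂(3) - H(P)

H(P) = -Σ P(x) log₂(P(x)):
  -P(1)·log₂(P(1)) = -(4/15)·log₂(4/15) = 0.50850
  -P(2)·log₂(P(2)) = -(1/6)·log₂(1/6) = 0.43083
  -P(3)·log₂(P(3)) = -(17/30)·log₂(17/30) = 0.46434
H(P) = 0.50850 + 0.43083 + 0.46434 = 1.40367 bits

log₂(3) = 1.58496 bits

D_KL(P||U) = 1.58496 - 1.40367 = 0.18129 ≈ 0.1813 bits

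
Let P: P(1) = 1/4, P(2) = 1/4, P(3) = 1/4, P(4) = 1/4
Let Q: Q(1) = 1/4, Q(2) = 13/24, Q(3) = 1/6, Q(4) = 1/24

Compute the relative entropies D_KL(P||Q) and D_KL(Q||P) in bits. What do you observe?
D_KL(P||Q) = 0.5136 bits, D_KL(Q||P) = 0.3990 bits. The two directions give different values (D_KL(P||Q) exceeds D_KL(Q||P) by 0.1146 bits): KL divergence is asymmetric.

D_KL(P||Q) = Σ P(x) log₂(P(x)/Q(x))

Computing term by term:
  P(1)·log₂(P(1)/Q(1)) = (1/4)·log₂((1/4)/(1/4)) = 0.00000
  P(2)·log₂(P(2)/Q(2)) = (1/4)·log₂((1/4)/(13/24)) = -0.27887
  P(3)·log₂(P(3)/Q(3)) = (1/4)·log₂((1/4)/(1/6)) = 0.14624
  P(4)·log₂(P(4)/Q(4)) = (1/4)·log₂((1/4)/(1/24)) = 0.64624

D_KL(P||Q) = 0.00000 - 0.27887 + 0.14624 + 0.64624 = 0.51361 ≈ 0.5136 bits

D_KL(Q||P) = Σ Q(x) log₂(Q(x)/P(x))

Computing term by term:
  Q(1)·log₂(Q(1)/P(1)) = (1/4)·log₂((1/4)/(1/4)) = 0.00000
  Q(2)·log₂(Q(2)/P(2)) = (13/24)·log₂((13/24)/(1/4)) = 0.60422
  Q(3)·log₂(Q(3)/P(3)) = (1/6)·log₂((1/6)/(1/4)) = -0.09749
  Q(4)·log₂(Q(4)/P(4)) = (1/24)·log₂((1/24)/(1/4)) = -0.10771

D_KL(Q||P) = 0.00000 + 0.60422 - 0.09749 - 0.10771 = 0.39902 ≈ 0.3990 bits

These are NOT equal (difference: 0.1146 bits). KL divergence is asymmetric: D_KL(P||Q) ≠ D_KL(Q||P) in general.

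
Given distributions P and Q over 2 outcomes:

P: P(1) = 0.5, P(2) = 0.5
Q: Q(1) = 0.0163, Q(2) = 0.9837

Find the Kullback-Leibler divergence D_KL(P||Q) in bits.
1.9813 bits

D_KL(P||Q) = Σ P(x) log₂(P(x)/Q(x))

Computing term by term:
  P(1)·log₂(P(1)/Q(1)) = 0.5·log₂(0.5/0.0163) = 2.46949
  P(2)·log₂(P(2)/Q(2)) = 0.5·log₂(0.5/0.9837) = -0.48815

D_KL(P||Q) = 2.46949 - 0.48815 = 1.98134 ≈ 1.9813 bits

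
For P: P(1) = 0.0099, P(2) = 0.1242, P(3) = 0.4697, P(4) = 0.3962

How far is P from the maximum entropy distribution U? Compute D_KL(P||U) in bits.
0.5191 bits

U(i) = 1/4 for all i

D_KL(P||U) = Σ P(x) log₂(P(x) / (1/4))
           = Σ P(x) log₂(P(x)) + log₂(4)
           = log₂(4) - H(P)

H(P) = -Σ P(x) log₂(P(x)):
  -P(1)·log₂(P(1)) = -(0.0099)·log₂(0.0099) = 0.06592
  -P(2)·log₂(P(2)) = -(0.1242)·log₂(0.1242) = 0.37375
  -P(3)·log₂(P(3)) = -(0.4697)·log₂(0.4697) = 0.51206
  -P(4)·log₂(P(4)) = -(0.3962)·log₂(0.3962) = 0.52920
H(P) = 0.06592 + 0.37375 + 0.51206 + 0.52920 = 1.48093 bits

log₂(4) = 2.00000 bits

D_KL(P||U) = 2.00000 - 1.48093 = 0.51907 ≈ 0.5191 bits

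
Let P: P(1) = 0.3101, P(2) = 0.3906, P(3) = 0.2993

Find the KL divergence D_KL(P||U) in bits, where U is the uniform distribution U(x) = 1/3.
0.0105 bits

U(i) = 1/3 for all i

D_KL(P||U) = Σ P(x) log₂(P(x) / (1/3))
           = Σ P(x) log₂(P(x)) + log₂(3)
           = log₂(3) - H(P)

H(P) = -Σ P(x) log₂(P(x)):
  -P(1)·log₂(P(1)) = -(0.3101)·log₂(0.3101) = 0.52382
  -P(2)·log₂(P(2)) = -(0.3906)·log₂(0.3906) = 0.52975
  -P(3)·log₂(P(3)) = -(0.2993)·log₂(0.2993) = 0.52088
H(P) = 0.52382 + 0.52975 + 0.52088 = 1.57445 bits

log₂(3) = 1.58496 bits

D_KL(P||U) = 1.58496 - 1.57445 = 0.01051 ≈ 0.0105 bits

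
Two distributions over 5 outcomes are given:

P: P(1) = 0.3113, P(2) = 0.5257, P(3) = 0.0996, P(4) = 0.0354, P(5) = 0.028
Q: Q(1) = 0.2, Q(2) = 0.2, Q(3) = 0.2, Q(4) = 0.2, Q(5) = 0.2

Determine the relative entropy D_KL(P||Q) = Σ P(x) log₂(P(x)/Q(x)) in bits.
0.6636 bits

D_KL(P||Q) = Σ P(x) log₂(P(x)/Q(x))

Computing term by term:
  P(1)·log₂(P(1)/Q(1)) = 0.3113·log₂(0.3113/0.2) = 0.19870
  P(2)·log₂(P(2)/Q(2)) = 0.5257·log₂(0.5257/0.2) = 0.73295
  P(3)·log₂(P(3)/Q(3)) = 0.0996·log₂(0.0996/0.2) = -0.10018
  P(4)·log₂(P(4)/Q(4)) = 0.0354·log₂(0.0354/0.2) = -0.08844
  P(5)·log₂(P(5)/Q(5)) = 0.028·log₂(0.028/0.2) = -0.07942

D_KL(P||Q) = 0.19870 + 0.73295 - 0.10018 - 0.08844 - 0.07942 = 0.66361 ≈ 0.6636 bits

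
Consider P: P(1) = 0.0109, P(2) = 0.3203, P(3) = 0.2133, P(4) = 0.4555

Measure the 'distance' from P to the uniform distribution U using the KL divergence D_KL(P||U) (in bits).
0.4106 bits

U(i) = 1/4 for all i

D_KL(P||U) = Σ P(x) log₂(P(x) / (1/4))
           = Σ P(x) log₂(P(x)) + log₂(4)
           = log₂(4) - H(P)

H(P) = -Σ P(x) log₂(P(x)):
  -P(1)·log₂(P(1)) = -(0.0109)·log₂(0.0109) = 0.07106
  -P(2)·log₂(P(2)) = -(0.3203)·log₂(0.3203) = 0.52609
  -P(3)·log₂(P(3)) = -(0.2133)·log₂(0.2133) = 0.47546
  -P(4)·log₂(P(4)) = -(0.4555)·log₂(0.4555) = 0.51675
H(P) = 0.07106 + 0.52609 + 0.47546 + 0.51675 = 1.58936 bits

log₂(4) = 2.00000 bits

D_KL(P||U) = 2.00000 - 1.58936 = 0.41064 ≈ 0.4106 bits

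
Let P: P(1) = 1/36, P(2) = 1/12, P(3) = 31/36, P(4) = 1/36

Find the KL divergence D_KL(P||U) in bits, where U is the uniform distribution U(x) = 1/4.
1.2283 bits

U(i) = 1/4 for all i

D_KL(P||U) = Σ P(x) log₂(P(x) / (1/4))
           = Σ P(x) log₂(P(x)) + log₂(4)
           = log₂(4) - H(P)

H(P) = -Σ P(x) log₂(P(x)):
  -P(1)·log₂(P(1)) = -(1/36)·log₂(1/36) = 0.14361
  -P(2)·log₂(P(2)) = -(1/12)·log₂(1/12) = 0.29875
  -P(3)·log₂(P(3)) = -(31/36)·log₂(31/36) = 0.18577
  -P(4)·log₂(P(4)) = -(1/36)·log₂(1/36) = 0.14361
H(P) = 0.14361 + 0.29875 + 0.18577 + 0.14361 = 0.77174 bits

log₂(4) = 2.00000 bits

D_KL(P||U) = 2.00000 - 0.77174 = 1.22826 ≈ 1.2283 bits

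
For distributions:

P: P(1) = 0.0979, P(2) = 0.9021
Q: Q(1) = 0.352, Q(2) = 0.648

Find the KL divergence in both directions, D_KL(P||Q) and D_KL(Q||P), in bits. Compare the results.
D_KL(P||Q) = 0.2498 bits, D_KL(Q||P) = 0.3406 bits. D_KL(Q||P) is larger than D_KL(P||Q) by 0.0908 bits; the two directions differ.

D_KL(P||Q) = Σ P(x) log₂(P(x)/Q(x))

Computing term by term:
  P(1)·log₂(P(1)/Q(1)) = 0.0979·log₂(0.0979/0.352) = -0.18074
  P(2)·log₂(P(2)/Q(2)) = 0.9021·log₂(0.9021/0.648) = 0.43057

D_KL(P||Q) = -0.18074 + 0.43057 = 0.24983 ≈ 0.2498 bits

D_KL(Q||P) = Σ Q(x) log₂(Q(x)/P(x))

Computing term by term:
  Q(1)·log₂(Q(1)/P(1)) = 0.352·log₂(0.352/0.0979) = 0.64986
  Q(2)·log₂(Q(2)/P(2)) = 0.648·log₂(0.648/0.9021) = -0.30929

D_KL(Q||P) = 0.64986 - 0.30929 = 0.34057 ≈ 0.3406 bits

These are NOT equal (difference: 0.0908 bits). KL divergence is asymmetric: D_KL(P||Q) ≠ D_KL(Q||P) in general.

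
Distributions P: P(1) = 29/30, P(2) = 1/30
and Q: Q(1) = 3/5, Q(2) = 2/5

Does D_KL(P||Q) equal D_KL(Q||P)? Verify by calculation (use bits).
D_KL(P||Q) = 0.5456 bits, D_KL(Q||P) = 1.0212 bits. No — D_KL(P||Q) ≠ D_KL(Q||P) for this pair.

D_KL(P||Q) = Σ P(x) log₂(P(x)/Q(x))

Computing term by term:
  P(1)·log₂(P(1)/Q(1)) = (29/30)·log₂((29/30)/(3/5)) = 0.66512
  P(2)·log₂(P(2)/Q(2)) = (1/30)·log₂((1/30)/(2/5)) = -0.11950

D_KL(P||Q) = 0.66512 - 0.11950 = 0.54562 ≈ 0.5456 bits

D_KL(Q||P) = Σ Q(x) log₂(Q(x)/P(x))

Computing term by term:
  Q(1)·log₂(Q(1)/P(1)) = (3/5)·log₂((3/5)/(29/30)) = -0.41283
  Q(2)·log₂(Q(2)/P(2)) = (2/5)·log₂((2/5)/(1/30)) = 1.43399

D_KL(Q||P) = -0.41283 + 1.43399 = 1.02116 ≈ 1.0212 bits

These are NOT equal (difference: 0.4756 bits). KL divergence is asymmetric: D_KL(P||Q) ≠ D_KL(Q||P) in general.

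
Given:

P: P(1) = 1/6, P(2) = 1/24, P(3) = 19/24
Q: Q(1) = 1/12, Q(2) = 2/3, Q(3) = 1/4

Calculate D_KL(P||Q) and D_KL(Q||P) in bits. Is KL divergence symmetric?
D_KL(P||Q) = 1.3165 bits, D_KL(Q||P) = 2.1676 bits. No, KL divergence is not symmetric.

D_KL(P||Q) = Σ P(x) log₂(P(x)/Q(x))

Computing term by term:
  P(1)·log₂(P(1)/Q(1)) = (1/6)·log₂((1/6)/(1/12)) = 0.16667
  P(2)·log₂(P(2)/Q(2)) = (1/24)·log₂((1/24)/(2/3)) = -0.16667
  P(3)·log₂(P(3)/Q(3)) = (19/24)·log₂((19/24)/(1/4)) = 1.31651

D_KL(P||Q) = 0.16667 - 0.16667 + 1.31651 = 1.31651 ≈ 1.3165 bits

D_KL(Q||P) = Σ Q(x) log₂(Q(x)/P(x))

Computing term by term:
  Q(1)·log₂(Q(1)/P(1)) = (1/12)·log₂((1/12)/(1/6)) = -0.08333
  Q(2)·log₂(Q(2)/P(2)) = (2/3)·log₂((2/3)/(1/24)) = 2.66667
  Q(3)·log₂(Q(3)/P(3)) = (1/4)·log₂((1/4)/(19/24)) = -0.41574

D_KL(Q||P) = -0.08333 + 2.66667 - 0.41574 = 2.16760 ≈ 2.1676 bits

These are NOT equal (difference: 0.8511 bits). KL divergence is asymmetric: D_KL(P||Q) ≠ D_KL(Q||P) in general.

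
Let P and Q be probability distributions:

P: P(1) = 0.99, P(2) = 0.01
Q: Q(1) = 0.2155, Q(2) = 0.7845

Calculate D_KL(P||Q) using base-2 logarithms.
2.1148 bits

D_KL(P||Q) = Σ P(x) log₂(P(x)/Q(x))

Computing term by term:
  P(1)·log₂(P(1)/Q(1)) = 0.99·log₂(0.99/0.2155) = 2.17774
  P(2)·log₂(P(2)/Q(2)) = 0.01·log₂(0.01/0.7845) = -0.06294

D_KL(P||Q) = 2.17774 - 0.06294 = 2.11480 ≈ 2.1148 bits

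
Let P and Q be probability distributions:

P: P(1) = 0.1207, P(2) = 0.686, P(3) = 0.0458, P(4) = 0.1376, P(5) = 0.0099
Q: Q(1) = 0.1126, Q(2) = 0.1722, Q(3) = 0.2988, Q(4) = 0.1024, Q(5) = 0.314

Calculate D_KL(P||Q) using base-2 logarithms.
1.2654 bits

D_KL(P||Q) = Σ P(x) log₂(P(x)/Q(x))

Computing term by term:
  P(1)·log₂(P(1)/Q(1)) = 0.1207·log₂(0.1207/0.1126) = 0.01210
  P(2)·log₂(P(2)/Q(2)) = 0.686·log₂(0.686/0.1722) = 1.36797
  P(3)·log₂(P(3)/Q(3)) = 0.0458·log₂(0.0458/0.2988) = -0.12392
  P(4)·log₂(P(4)/Q(4)) = 0.1376·log₂(0.1376/0.1024) = 0.05865
  P(5)·log₂(P(5)/Q(5)) = 0.0099·log₂(0.0099/0.314) = -0.04937

D_KL(P||Q) = 0.01210 + 1.36797 - 0.12392 + 0.05865 - 0.04937 = 1.26543 ≈ 1.2654 bits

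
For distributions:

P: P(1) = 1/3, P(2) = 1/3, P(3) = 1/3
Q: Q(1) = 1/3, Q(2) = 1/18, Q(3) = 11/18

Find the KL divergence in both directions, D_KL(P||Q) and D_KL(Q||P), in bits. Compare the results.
D_KL(P||Q) = 0.5702 bits, D_KL(Q||P) = 0.3908 bits. D_KL(P||Q) is larger than D_KL(Q||P) by 0.1794 bits; the two directions differ.

D_KL(P||Q) = Σ P(x) log₂(P(x)/Q(x))

Computing term by term:
  P(1)·log₂(P(1)/Q(1)) = (1/3)·log₂((1/3)/(1/3)) = 0.00000
  P(2)·log₂(P(2)/Q(2)) = (1/3)·log₂((1/3)/(1/18)) = 0.86165
  P(3)·log₂(P(3)/Q(3)) = (1/3)·log₂((1/3)/(11/18)) = -0.29149

D_KL(P||Q) = 0.00000 + 0.86165 - 0.29149 = 0.57016 ≈ 0.5702 bits

D_KL(Q||P) = Σ Q(x) log₂(Q(x)/P(x))

Computing term by term:
  Q(1)·log₂(Q(1)/P(1)) = (1/3)·log₂((1/3)/(1/3)) = 0.00000
  Q(2)·log₂(Q(2)/P(2)) = (1/18)·log₂((1/18)/(1/3)) = -0.14361
  Q(3)·log₂(Q(3)/P(3)) = (11/18)·log₂((11/18)/(1/3)) = 0.53440

D_KL(Q||P) = 0.00000 - 0.14361 + 0.53440 = 0.39079 ≈ 0.3908 bits

These are NOT equal (difference: 0.1794 bits). KL divergence is asymmetric: D_KL(P||Q) ≠ D_KL(Q||P) in general.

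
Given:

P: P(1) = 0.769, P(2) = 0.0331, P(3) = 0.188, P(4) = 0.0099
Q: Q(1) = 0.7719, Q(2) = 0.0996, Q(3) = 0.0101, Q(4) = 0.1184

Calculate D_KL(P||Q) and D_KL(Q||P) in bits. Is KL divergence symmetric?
D_KL(P||Q) = 0.7008 bits, D_KL(Q||P) = 0.5438 bits. No, KL divergence is not symmetric.

D_KL(P||Q) = Σ P(x) log₂(P(x)/Q(x))

Computing term by term:
  P(1)·log₂(P(1)/Q(1)) = 0.769·log₂(0.769/0.7719) = -0.00418
  P(2)·log₂(P(2)/Q(2)) = 0.0331·log₂(0.0331/0.0996) = -0.05261
  P(3)·log₂(P(3)/Q(3)) = 0.188·log₂(0.188/0.0101) = 0.79304
  P(4)·log₂(P(4)/Q(4)) = 0.0099·log₂(0.0099/0.1184) = -0.03544

D_KL(P||Q) = -0.00418 - 0.05261 + 0.79304 - 0.03544 = 0.70081 ≈ 0.7008 bits

D_KL(Q||P) = Σ Q(x) log₂(Q(x)/P(x))

Computing term by term:
  Q(1)·log₂(Q(1)/P(1)) = 0.7719·log₂(0.7719/0.769) = 0.00419
  Q(2)·log₂(Q(2)/P(2)) = 0.0996·log₂(0.0996/0.0331) = 0.15830
  Q(3)·log₂(Q(3)/P(3)) = 0.0101·log₂(0.0101/0.188) = -0.04260
  Q(4)·log₂(Q(4)/P(4)) = 0.1184·log₂(0.1184/0.0099) = 0.42388

D_KL(Q||P) = 0.00419 + 0.15830 - 0.04260 + 0.42388 = 0.54377 ≈ 0.5438 bits

These are NOT equal (difference: 0.1570 bits). KL divergence is asymmetric: D_KL(P||Q) ≠ D_KL(Q||P) in general.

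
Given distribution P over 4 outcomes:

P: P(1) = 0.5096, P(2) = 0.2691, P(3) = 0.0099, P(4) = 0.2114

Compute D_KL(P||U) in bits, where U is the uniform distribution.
0.4549 bits

U(i) = 1/4 for all i

D_KL(P||U) = Σ P(x) log₂(P(x) / (1/4))
           = Σ P(x) log₂(P(x)) + log₂(4)
           = log₂(4) - H(P)

H(P) = -Σ P(x) log₂(P(x)):
  -P(1)·log₂(P(1)) = -(0.5096)·log₂(0.5096) = 0.49562
  -P(2)·log₂(P(2)) = -(0.2691)·log₂(0.2691) = 0.50962
  -P(3)·log₂(P(3)) = -(0.0099)·log₂(0.0099) = 0.06592
  -P(4)·log₂(P(4)) = -(0.2114)·log₂(0.2114) = 0.47395
H(P) = 0.49562 + 0.50962 + 0.06592 + 0.47395 = 1.54511 bits

log₂(4) = 2.00000 bits

D_KL(P||U) = 2.00000 - 1.54511 = 0.45489 ≈ 0.4549 bits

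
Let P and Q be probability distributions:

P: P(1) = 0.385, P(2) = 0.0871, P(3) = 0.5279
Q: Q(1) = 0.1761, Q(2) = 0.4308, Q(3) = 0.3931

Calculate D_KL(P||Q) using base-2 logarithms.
0.4581 bits

D_KL(P||Q) = Σ P(x) log₂(P(x)/Q(x))

Computing term by term:
  P(1)·log₂(P(1)/Q(1)) = 0.385·log₂(0.385/0.1761) = 0.43446
  P(2)·log₂(P(2)/Q(2)) = 0.0871·log₂(0.0871/0.4308) = -0.20088
  P(3)·log₂(P(3)/Q(3)) = 0.5279·log₂(0.5279/0.3931) = 0.22455

D_KL(P||Q) = 0.43446 - 0.20088 + 0.22455 = 0.45813 ≈ 0.4581 bits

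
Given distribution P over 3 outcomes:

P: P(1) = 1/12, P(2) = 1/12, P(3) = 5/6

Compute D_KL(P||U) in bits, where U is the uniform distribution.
0.7683 bits

U(i) = 1/3 for all i

D_KL(P||U) = Σ P(x) log₂(P(x) / (1/3))
           = Σ P(x) log₂(P(x)) + log₂(3)
           = log₂(3) - H(P)

H(P) = -Σ P(x) log₂(P(x)):
  -P(1)·log₂(P(1)) = -(1/12)·log₂(1/12) = 0.29875
  -P(2)·log₂(P(2)) = -(1/12)·log₂(1/12) = 0.29875
  -P(3)·log₂(P(3)) = -(5/6)·log₂(5/6) = 0.21920
H(P) = 0.29875 + 0.29875 + 0.21920 = 0.81670 bits

log₂(3) = 1.58496 bits

D_KL(P||U) = 1.58496 - 0.81670 = 0.76826 ≈ 0.7683 bits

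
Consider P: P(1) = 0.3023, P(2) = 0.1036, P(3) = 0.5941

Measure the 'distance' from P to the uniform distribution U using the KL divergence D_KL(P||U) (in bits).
0.2780 bits

U(i) = 1/3 for all i

D_KL(P||U) = Σ P(x) log₂(P(x) / (1/3))
           = Σ P(x) log₂(P(x)) + log₂(3)
           = log₂(3) - H(P)

H(P) = -Σ P(x) log₂(P(x)):
  -P(1)·log₂(P(1)) = -(0.3023)·log₂(0.3023) = 0.52175
  -P(2)·log₂(P(2)) = -(0.1036)·log₂(0.1036) = 0.33887
  -P(3)·log₂(P(3)) = -(0.5941)·log₂(0.5941) = 0.44630
H(P) = 0.52175 + 0.33887 + 0.44630 = 1.30692 bits

log₂(3) = 1.58496 bits

D_KL(P||U) = 1.58496 - 1.30692 = 0.27804 ≈ 0.2780 bits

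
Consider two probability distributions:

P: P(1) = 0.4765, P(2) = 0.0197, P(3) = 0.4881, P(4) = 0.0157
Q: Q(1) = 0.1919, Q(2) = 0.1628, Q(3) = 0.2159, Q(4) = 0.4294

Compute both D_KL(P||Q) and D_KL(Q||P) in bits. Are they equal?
D_KL(P||Q) = 1.0647 bits, D_KL(Q||P) = 2.0399 bits. No, they are not equal.

D_KL(P||Q) = Σ P(x) log₂(P(x)/Q(x))

Computing term by term:
  P(1)·log₂(P(1)/Q(1)) = 0.4765·log₂(0.4765/0.1919) = 0.62523
  P(2)·log₂(P(2)/Q(2)) = 0.0197·log₂(0.0197/0.1628) = -0.06002
  P(3)·log₂(P(3)/Q(3)) = 0.4881·log₂(0.4881/0.2159) = 0.57440
  P(4)·log₂(P(4)/Q(4)) = 0.0157·log₂(0.0157/0.4294) = -0.07494

D_KL(P||Q) = 0.62523 - 0.06002 + 0.57440 - 0.07494 = 1.06467 ≈ 1.0647 bits

D_KL(Q||P) = Σ Q(x) log₂(Q(x)/P(x))

Computing term by term:
  Q(1)·log₂(Q(1)/P(1)) = 0.1919·log₂(0.1919/0.4765) = -0.25180
  Q(2)·log₂(Q(2)/P(2)) = 0.1628·log₂(0.1628/0.0197) = 0.49602
  Q(3)·log₂(Q(3)/P(3)) = 0.2159·log₂(0.2159/0.4881) = -0.25407
  Q(4)·log₂(Q(4)/P(4)) = 0.4294·log₂(0.4294/0.0157) = 2.04973

D_KL(Q||P) = -0.25180 + 0.49602 - 0.25407 + 2.04973 = 2.03988 ≈ 2.0399 bits

These are NOT equal (difference: 0.9752 bits). KL divergence is asymmetric: D_KL(P||Q) ≠ D_KL(Q||P) in general.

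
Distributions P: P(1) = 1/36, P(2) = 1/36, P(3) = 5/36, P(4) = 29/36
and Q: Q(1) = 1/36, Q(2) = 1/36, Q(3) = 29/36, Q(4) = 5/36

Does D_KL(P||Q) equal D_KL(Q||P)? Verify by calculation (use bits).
D_KL(P||Q) = 1.6907 bits, D_KL(Q||P) = 1.6907 bits. Yes — for this pair D_KL(P||Q) = D_KL(Q||P).

D_KL(P||Q) = Σ P(x) log₂(P(x)/Q(x))

Computing term by term:
  P(1)·log₂(P(1)/Q(1)) = (1/36)·log₂((1/36)/(1/36)) = 0.00000
  P(2)·log₂(P(2)/Q(2)) = (1/36)·log₂((1/36)/(1/36)) = 0.00000
  P(3)·log₂(P(3)/Q(3)) = (5/36)·log₂((5/36)/(29/36)) = -0.35223
  P(4)·log₂(P(4)/Q(4)) = (29/36)·log₂((29/36)/(5/36)) = 2.04293

D_KL(P||Q) = 0.00000 + 0.00000 - 0.35223 + 2.04293 = 1.69070 ≈ 1.6907 bits

D_KL(Q||P) = Σ Q(x) log₂(Q(x)/P(x))

Computing term by term:
  Q(1)·log₂(Q(1)/P(1)) = (1/36)·log₂((1/36)/(1/36)) = 0.00000
  Q(2)·log₂(Q(2)/P(2)) = (1/36)·log₂((1/36)/(1/36)) = 0.00000
  Q(3)·log₂(Q(3)/P(3)) = (29/36)·log₂((29/36)/(5/36)) = 2.04293
  Q(4)·log₂(Q(4)/P(4)) = (5/36)·log₂((5/36)/(29/36)) = -0.35223

D_KL(Q||P) = 0.00000 + 0.00000 + 2.04293 - 0.35223 = 1.69070 ≈ 1.6907 bits

These ARE equal here. Q is P with outcomes relabeled (Q(1) = P(2), Q(2) = P(1), Q(3) = P(4), Q(4) = P(3)) by a relabeling that is its own inverse, so the two sums contain exactly the same terms in a different order. This is a special case — KL divergence is not symmetric in general: D_KL(P||Q) ≠ D_KL(Q||P) for most P, Q.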